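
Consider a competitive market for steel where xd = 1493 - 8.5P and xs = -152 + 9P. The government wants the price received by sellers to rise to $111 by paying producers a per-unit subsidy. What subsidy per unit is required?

At a seller price of 111, quantity supplied is -152 + 9·111 = 847.
Buyers absorb 847 only when they pay Pb with 1493 − 8.5·Pb = 847, i.e. Pb = 76.
s = Ps − Pb = 111 − 76 = 35.

Required subsidy s = $35 per unit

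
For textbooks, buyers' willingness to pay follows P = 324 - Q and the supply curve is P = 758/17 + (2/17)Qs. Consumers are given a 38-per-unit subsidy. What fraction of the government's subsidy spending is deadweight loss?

DWL / government spending = 17/284

Pre-subsidy: 324 - Q = 758/17 + (2/17)Q gives Q* = 250 and P* = 74.
With the rebate, buyers effectively pay Pb = Ps − 38, where Ps is the price sellers receive.
On the curves, Pb = 324 - Q and Ps = 758/17 + (2/17)Q; the wedge Ps − Pb = 38 gives 758/17 + (2/17)Q − (324 - Q) = 38, so Q' = 284.
Then Pb = 324 − 1·284 = 40 and Ps = 758/17 + (2/17)·284 = 78.
ΔCS = ½(250 + 284)(74 − 40) = 9078; ΔPS = ½(250 + 284)(78 − 74) = 1068.
Government spending = 38 × 284 = 10792.
DWL = ½ × 38 × (284 − 250) = 646; fraction = 646 / 10792 = 17/284.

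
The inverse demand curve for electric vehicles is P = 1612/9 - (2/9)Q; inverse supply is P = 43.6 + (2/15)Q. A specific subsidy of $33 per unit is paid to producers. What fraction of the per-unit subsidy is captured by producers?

Pre-subsidy: 1612/9 - (2/9)Q = 43.6 + (2/15)Q gives Q* = 381.125 and P* = 1133/12.
With the subsidy, sellers receive Ps = Pb + 33 for each unit, where Pb is the price buyers pay.
On the curves, Pb = 1612/9 - (2/9)Q and Ps = 43.6 + (2/15)Q; the wedge Ps − Pb = 33 gives 43.6 + (2/15)Q − (1612/9 - (2/9)Q) = 33, so Q' = 473.9375.
Then Pb = 1612/9 − (2/9)·473.9375 = 1771/24 and Ps = 43.6 + (2/15)·473.9375 = 2563/24.
Buyers' price falls by P* − Pb = 1133/12 − 1771/24 = 20.625; sellers' price rises by Ps − P* = 2563/24 − 1133/12 = 12.375.
So producers capture 12.375/33 = 0.375 of each unit of subsidy.

Producer share = 0.375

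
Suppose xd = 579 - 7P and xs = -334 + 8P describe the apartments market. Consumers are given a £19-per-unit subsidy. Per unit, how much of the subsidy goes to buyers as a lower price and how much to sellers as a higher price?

Pre-subsidy: 579 - 7P = -334 + 8P gives P* = 913/15, x* = 2294/15.
With the rebate, buyers effectively pay Pb = Ps − 19, where Ps is the price sellers receive.
Demand in terms of Ps becomes xd = 579 − 7(Ps − 19) = 712 - 7Ps. Setting this equal to supply: 712 - 7Ps = -334 + 8Ps, so Ps = 1046/15.
Buyers pay Pb = 1046/15 − 19 = 761/15; x' = -334 + 8·(1046/15) = 3358/15.
Buyers' price falls by P* − Pb = 913/15 − 761/15 = 152/15; sellers' price rises by Ps − P* = 1046/15 − 913/15 = 133/15.

Buyers gain 152/15 per unit; sellers gain 133/15 per unit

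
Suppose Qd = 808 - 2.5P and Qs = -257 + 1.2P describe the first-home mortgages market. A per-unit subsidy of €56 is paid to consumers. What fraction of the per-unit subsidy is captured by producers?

Pre-subsidy: 808 - 2.5P = -257 + 1.2P gives P* = 10650/37, Q* = 3271/37.
With the rebate, buyers effectively pay Pb = Ps − 56, where Ps is the price sellers receive.
Demand in terms of Ps becomes Qd = 808 − 2.5(Ps − 56) = 948 - 2.5Ps. Setting this equal to supply: 948 - 2.5Ps = -257 + 1.2Ps, so Ps = 12050/37.
Buyers pay Pb = 12050/37 − 56 = 9978/37; Q' = -257 + 1.2·(12050/37) = 4951/37.
Buyers' price falls by P* − Pb = 10650/37 − 9978/37 = 672/37; sellers' price rises by Ps − P* = 12050/37 − 10650/37 = 1400/37.
So producers capture (1400/37)/56 = 25/37 of each unit of subsidy.

Producer share = 25/37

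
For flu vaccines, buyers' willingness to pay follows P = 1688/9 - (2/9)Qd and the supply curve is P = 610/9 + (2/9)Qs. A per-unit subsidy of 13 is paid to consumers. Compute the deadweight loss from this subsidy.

Deadweight loss = 190.125

Pre-subsidy: 1688/9 - (2/9)Q = 610/9 + (2/9)Q gives Q* = 269.5 and P* = 383/3.
With the rebate, buyers effectively pay Pb = Ps − 13, where Ps is the price sellers receive.
On the curves, Pb = 1688/9 - (2/9)Q and Ps = 610/9 + (2/9)Q; the wedge Ps − Pb = 13 gives 610/9 + (2/9)Q − (1688/9 - (2/9)Q) = 13, so Q' = 298.75.
Then Pb = 1688/9 − (2/9)·298.75 = 727/6 and Ps = 610/9 + (2/9)·298.75 = 805/6.
The subsidy expands output by 298.75 − 269.5 = 29.25 past the efficient level; on those units the gap between marginal cost and willingness to pay runs from 0 up to 13.
DWL = ½ × 13 × 29.25 = 190.125.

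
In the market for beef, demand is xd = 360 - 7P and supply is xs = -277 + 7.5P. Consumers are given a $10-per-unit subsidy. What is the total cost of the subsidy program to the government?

Government cost = 25720/29

Pre-subsidy: 360 - 7P = -277 + 7.5P gives P* = 1274/29, x* = 1522/29.
With the rebate, buyers effectively pay Pb = Ps − 10, where Ps is the price sellers receive.
Demand in terms of Ps becomes xd = 360 − 7(Ps − 10) = 430 - 7Ps. Setting this equal to supply: 430 - 7Ps = -277 + 7.5Ps, so Ps = 1414/29.
Buyers pay Pb = 1414/29 − 10 = 1124/29; x' = -277 + 7.5·(1414/29) = 2572/29.
Government outlay = subsidy × quantity = 10 × 2572/29 = 25720/29.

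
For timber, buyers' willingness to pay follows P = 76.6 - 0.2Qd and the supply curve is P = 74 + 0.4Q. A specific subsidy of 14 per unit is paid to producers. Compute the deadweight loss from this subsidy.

Deadweight loss = 490/3

Pre-subsidy: 76.6 - 0.2Q = 74 + 0.4Q gives Q* = 13/3 and P* = 1136/15.
With the subsidy, sellers receive Ps = Pb + 14 for each unit, where Pb is the price buyers pay.
On the curves, Pb = 76.6 - 0.2Q and Ps = 74 + 0.4Q; the wedge Ps − Pb = 14 gives 74 + 0.4Q − (76.6 - 0.2Q) = 14, so Q' = 83/3.
Then Pb = 76.6 − 0.2·(83/3) = 1066/15 and Ps = 74 + 0.4·(83/3) = 1276/15.
The subsidy expands output by 83/3 − 13/3 = 70/3 past the efficient level; on those units the gap between marginal cost and willingness to pay runs from 0 up to 14.
DWL = ½ × 14 × 70/3 = 490/3.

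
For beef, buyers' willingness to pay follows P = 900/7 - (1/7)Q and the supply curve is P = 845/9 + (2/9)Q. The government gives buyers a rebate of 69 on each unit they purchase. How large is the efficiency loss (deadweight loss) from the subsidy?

Deadweight loss = 6520.5

Pre-subsidy: 900/7 - (1/7)Q = 845/9 + (2/9)Q gives Q* = 95 and P* = 115.
With the rebate, buyers effectively pay Pb = Ps − 69, where Ps is the price sellers receive.
On the curves, Pb = 900/7 - (1/7)Q and Ps = 845/9 + (2/9)Q; the wedge Ps − Pb = 69 gives 845/9 + (2/9)Q − (900/7 - (1/7)Q) = 69, so Q' = 284.
Then Pb = 900/7 − (1/7)·284 = 88 and Ps = 845/9 + (2/9)·284 = 157.
The subsidy expands output by 284 − 95 = 189 past the efficient level; on those units the gap between marginal cost and willingness to pay runs from 0 up to 69.
DWL = ½ × 69 × 189 = 6520.5.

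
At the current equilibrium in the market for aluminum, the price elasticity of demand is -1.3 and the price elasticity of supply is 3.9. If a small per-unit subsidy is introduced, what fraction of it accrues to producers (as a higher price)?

Producer share = 0.25

For a small subsidy around the equilibrium, the benefit split depends on the relative slopes, which at a point are proportional to the elasticities.
Buyer share = εs/(εs + |εd|) = 3.9/(3.9 + 1.3) = 0.75; seller share = |εd|/(εs + |εd|) = 0.25.
So producers capture 0.25 of the subsidy.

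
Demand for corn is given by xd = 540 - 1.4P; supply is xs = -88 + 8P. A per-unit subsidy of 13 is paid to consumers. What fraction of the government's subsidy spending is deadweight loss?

Pre-subsidy: 540 - 1.4P = -88 + 8P gives P* = 3140/47, x* = 20984/47.
With the rebate, buyers effectively pay Pb = Ps − 13, where Ps is the price sellers receive.
Demand in terms of Ps becomes xd = 540 − 1.4(Ps − 13) = 558.2 - 1.4Ps. Setting this equal to supply: 558.2 - 1.4Ps = -88 + 8Ps, so Ps = 3231/47.
Buyers pay Pb = 3231/47 − 13 = 2620/47; x' = -88 + 8·(3231/47) = 21712/47.
ΔCS = ½(20984/47 + 21712/47)(3140/47 − 2620/47) = 11100960/2209; ΔPS = ½(20984/47 + 21712/47)(3231/47 − 3140/47) = 1942668/2209.
Government spending = 13 × 21712/47 = 282256/47.
DWL = ½ × 13 × (21712/47 − 20984/47) = 4732/47; fraction = (4732/47) / (282256/47) = 91/5428.

DWL / government spending = 91/5428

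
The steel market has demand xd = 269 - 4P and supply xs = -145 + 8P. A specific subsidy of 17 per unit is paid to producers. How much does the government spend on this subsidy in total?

Pre-subsidy: 269 - 4P = -145 + 8P gives P* = 34.5, x* = 131.
With the subsidy, sellers receive Ps = Pb + 17 for each unit, where Pb is the price buyers pay.
Supply in terms of Pb becomes xs = -145 + 8(Pb + 17) = -9 + 8Pb. Setting this equal to demand: 269 - 4Pb = -9 + 8Pb, so Pb = 139/6.
Sellers receive Ps = 139/6 + 17 = 241/6; x' = 269 − 4·(139/6) = 529/3.
Government outlay = subsidy × quantity = 17 × 529/3 = 8993/3.

Government cost = 8993/3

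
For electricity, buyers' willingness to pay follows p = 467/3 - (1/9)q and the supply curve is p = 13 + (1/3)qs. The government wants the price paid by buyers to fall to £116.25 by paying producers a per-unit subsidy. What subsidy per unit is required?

At a buyer price of 116.25, quantity demanded is 1401 − 9·116.25 = 354.75.
Sellers supply 354.75 only when they receive ps = 13 + (1/3)·354.75 = 131.25.
s = ps − pb = 131.25 − 116.25 = 15.

Required subsidy s = £15 per unit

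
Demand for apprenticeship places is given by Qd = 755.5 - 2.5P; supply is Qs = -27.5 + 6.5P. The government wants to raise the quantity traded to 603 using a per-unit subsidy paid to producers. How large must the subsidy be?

Required subsidy s = 36 per unit

At Q = 603, invert demand for the buyer price: Pb = (755.5 − 603)/2.5 = 61; invert supply for the seller price: Ps = (603 − (-27.5))/6.5 = 97.
The subsidy must fill the gap: s = Ps − Pb = 97 − 61 = 36.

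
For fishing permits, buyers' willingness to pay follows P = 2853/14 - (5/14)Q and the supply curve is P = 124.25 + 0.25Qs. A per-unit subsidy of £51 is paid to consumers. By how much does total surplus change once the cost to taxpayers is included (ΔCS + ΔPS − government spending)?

Net change in total surplus = -£2142

Pre-subsidy: 2853/14 - (5/14)Q = 124.25 + 0.25Q gives Q* = 131 and P* = 157.
With the rebate, buyers effectively pay Pb = Ps − 51, where Ps is the price sellers receive.
On the curves, Pb = 2853/14 - (5/14)Q and Ps = 124.25 + 0.25Q; the wedge Ps − Pb = 51 gives 124.25 + 0.25Q − (2853/14 - (5/14)Q) = 51, so Q' = 215.
Then Pb = 2853/14 − (5/14)·215 = 127 and Ps = 124.25 + 0.25·215 = 178.
ΔCS = ½(131 + 215)(157 − 127) = 5190; ΔPS = ½(131 + 215)(178 − 157) = 3633.
Government spending = 51 × 215 = 10965.
Net change = 5190 + 3633 − 10965 = -2142. The loss equals the DWL triangle ½·51·84.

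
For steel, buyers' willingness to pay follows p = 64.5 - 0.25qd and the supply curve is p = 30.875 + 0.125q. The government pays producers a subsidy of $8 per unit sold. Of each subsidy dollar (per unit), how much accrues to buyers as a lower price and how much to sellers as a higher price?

Pre-subsidy: 64.5 - 0.25q = 30.875 + 0.125q gives q* = 269/3 and p* = 505/12.
With the subsidy, sellers receive ps = pb + 8 for each unit, where pb is the price buyers pay.
On the curves, pb = 64.5 - 0.25q and ps = 30.875 + 0.125q; the wedge ps − pb = 8 gives 30.875 + 0.125q − (64.5 - 0.25q) = 8, so q' = 111.
Then pb = 64.5 − 0.25·111 = 36.75 and ps = 30.875 + 0.125·111 = 44.75.
Buyers' price falls by p* − pb = 505/12 − 36.75 = 16/3; sellers' price rises by ps − p* = 44.75 − 505/12 = 8/3.

Buyers gain 16/3 per unit; sellers gain 8/3 per unit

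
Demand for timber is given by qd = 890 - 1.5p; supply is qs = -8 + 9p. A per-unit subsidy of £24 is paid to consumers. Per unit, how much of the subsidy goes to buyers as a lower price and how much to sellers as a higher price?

Buyers gain 144/7 per unit; sellers gain 24/7 per unit

Pre-subsidy: 890 - 1.5p = -8 + 9p gives p* = 1796/21, q* = 5332/7.
With the rebate, buyers effectively pay pb = ps − 24, where ps is the price sellers receive.
Demand in terms of ps becomes qd = 890 − 1.5(ps − 24) = 926 - 1.5ps. Setting this equal to supply: 926 - 1.5ps = -8 + 9ps, so ps = 1868/21.
Buyers pay pb = 1868/21 − 24 = 1364/21; q' = -8 + 9·(1868/21) = 5548/7.
Buyers' price falls by p* − pb = 1796/21 − 1364/21 = 144/7; sellers' price rises by ps − p* = 1868/21 − 1796/21 = 24/7.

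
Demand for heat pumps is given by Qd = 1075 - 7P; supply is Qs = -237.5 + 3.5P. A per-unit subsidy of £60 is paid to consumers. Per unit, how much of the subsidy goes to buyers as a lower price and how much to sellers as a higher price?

Pre-subsidy: 1075 - 7P = -237.5 + 3.5P gives P* = 125, Q* = 200.
With the rebate, buyers effectively pay Pb = Ps − 60, where Ps is the price sellers receive.
Demand in terms of Ps becomes Qd = 1075 − 7(Ps − 60) = 1495 - 7Ps. Setting this equal to supply: 1495 - 7Ps = -237.5 + 3.5Ps, so Ps = 165.
Buyers pay Pb = 165 − 60 = 105; Q' = -237.5 + 3.5·165 = 340.
Buyers' price falls by P* − Pb = 125 − 105 = 20; sellers' price rises by Ps − P* = 165 − 125 = 40.

Buyers gain £20 per unit; sellers gain £40 per unit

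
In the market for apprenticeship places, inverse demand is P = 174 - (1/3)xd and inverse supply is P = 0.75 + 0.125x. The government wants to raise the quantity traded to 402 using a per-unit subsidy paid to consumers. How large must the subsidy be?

At x = 402, from the demand curve buyers pay Pb = 174 − (1/3)·402 = 40; from the supply curve sellers need Ps = 0.75 + 0.125·402 = 51.
The subsidy must fill the gap: s = Ps − Pb = 51 − 40 = 11.

Required subsidy s = 11 per unit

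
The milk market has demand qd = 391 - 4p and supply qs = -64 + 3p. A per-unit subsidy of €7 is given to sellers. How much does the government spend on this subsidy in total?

Government cost = €1001

Pre-subsidy: 391 - 4p = -64 + 3p gives p* = 65, q* = 131.
With the subsidy, sellers receive ps = pb + 7 for each unit, where pb is the price buyers pay.
Supply in terms of pb becomes qs = -64 + 3(pb + 7) = -43 + 3pb. Setting this equal to demand: 391 - 4pb = -43 + 3pb, so pb = 62.
Sellers receive ps = 62 + 7 = 69; q' = 391 − 4·62 = 143.
Government outlay = subsidy × quantity = 7 × 143 = 1001.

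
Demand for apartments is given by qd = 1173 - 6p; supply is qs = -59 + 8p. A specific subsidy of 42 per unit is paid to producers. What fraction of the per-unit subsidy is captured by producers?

Pre-subsidy: 1173 - 6p = -59 + 8p gives p* = 88, q* = 645.
With the subsidy, sellers receive ps = pb + 42 for each unit, where pb is the price buyers pay.
Supply in terms of pb becomes qs = -59 + 8(pb + 42) = 277 + 8pb. Setting this equal to demand: 1173 - 6pb = 277 + 8pb, so pb = 64.
Sellers receive ps = 64 + 42 = 106; q' = 1173 − 6·64 = 789.
Buyers' price falls by p* − pb = 88 − 64 = 24; sellers' price rises by ps − p* = 106 − 88 = 18.
So producers capture 18/42 = 3/7 of each unit of subsidy.

Producer share = 3/7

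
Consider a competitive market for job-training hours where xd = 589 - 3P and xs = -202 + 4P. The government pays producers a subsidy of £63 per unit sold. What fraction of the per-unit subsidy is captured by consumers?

Consumer share = 4/7

Pre-subsidy: 589 - 3P = -202 + 4P gives P* = 113, x* = 250.
With the subsidy, sellers receive Ps = Pb + 63 for each unit, where Pb is the price buyers pay.
Supply in terms of Pb becomes xs = -202 + 4(Pb + 63) = 50 + 4Pb. Setting this equal to demand: 589 - 3Pb = 50 + 4Pb, so Pb = 77.
Sellers receive Ps = 77 + 63 = 140; x' = 589 − 3·77 = 358.
Buyers' price falls by P* − Pb = 113 − 77 = 36; sellers' price rises by Ps − P* = 140 − 113 = 27.
So consumers capture 36/63 = 4/7 of each unit of subsidy.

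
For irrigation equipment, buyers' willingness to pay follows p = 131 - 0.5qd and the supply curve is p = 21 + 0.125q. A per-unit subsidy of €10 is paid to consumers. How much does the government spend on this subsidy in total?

Government cost = €1920

Pre-subsidy: 131 - 0.5q = 21 + 0.125q gives q* = 176 and p* = 43.
With the rebate, buyers effectively pay pb = ps − 10, where ps is the price sellers receive.
On the curves, pb = 131 - 0.5q and ps = 21 + 0.125q; the wedge ps − pb = 10 gives 21 + 0.125q − (131 - 0.5q) = 10, so q' = 192.
Then pb = 131 − 0.5·192 = 35 and ps = 21 + 0.125·192 = 45.
Government outlay = subsidy × quantity = 10 × 192 = 1920.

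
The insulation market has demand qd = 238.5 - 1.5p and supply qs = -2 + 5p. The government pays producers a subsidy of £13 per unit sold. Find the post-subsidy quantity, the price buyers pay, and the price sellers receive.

q' = 198; buyers pay £27; sellers receive £40

Pre-subsidy: 238.5 - 1.5p = -2 + 5p gives p* = 37, q* = 183.
With the subsidy, sellers receive ps = pb + 13 for each unit, where pb is the price buyers pay.
Supply in terms of pb becomes qs = -2 + 5(pb + 13) = 63 + 5pb. Setting this equal to demand: 238.5 - 1.5pb = 63 + 5pb, so pb = 27.
Sellers receive ps = 27 + 13 = 40; q' = 238.5 − 1.5·27 = 198.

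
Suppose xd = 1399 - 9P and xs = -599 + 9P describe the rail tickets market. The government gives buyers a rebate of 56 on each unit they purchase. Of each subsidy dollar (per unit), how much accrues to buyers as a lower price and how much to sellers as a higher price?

Pre-subsidy: 1399 - 9P = -599 + 9P gives P* = 111, x* = 400.
With the rebate, buyers effectively pay Pb = Ps − 56, where Ps is the price sellers receive.
Demand in terms of Ps becomes xd = 1399 − 9(Ps − 56) = 1903 - 9Ps. Setting this equal to supply: 1903 - 9Ps = -599 + 9Ps, so Ps = 139.
Buyers pay Pb = 139 − 56 = 83; x' = -599 + 9·139 = 652.
Buyers' price falls by P* − Pb = 111 − 83 = 28; sellers' price rises by Ps − P* = 139 − 111 = 28.

Buyers gain 28 per unit; sellers gain 28 per unit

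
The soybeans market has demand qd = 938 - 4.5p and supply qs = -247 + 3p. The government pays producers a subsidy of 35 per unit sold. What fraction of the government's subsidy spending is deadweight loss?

Pre-subsidy: 938 - 4.5p = -247 + 3p gives p* = 158, q* = 227.
With the subsidy, sellers receive ps = pb + 35 for each unit, where pb is the price buyers pay.
Supply in terms of pb becomes qs = -247 + 3(pb + 35) = -142 + 3pb. Setting this equal to demand: 938 - 4.5pb = -142 + 3pb, so pb = 144.
Sellers receive ps = 144 + 35 = 179; q' = 938 − 4.5·144 = 290.
ΔCS = ½(227 + 290)(158 − 144) = 3619; ΔPS = ½(227 + 290)(179 − 158) = 5428.5.
Government spending = 35 × 290 = 10150.
DWL = ½ × 35 × (290 − 227) = 1102.5; fraction = 1102.5 / 10150 = 63/580.

DWL / government spending = 63/580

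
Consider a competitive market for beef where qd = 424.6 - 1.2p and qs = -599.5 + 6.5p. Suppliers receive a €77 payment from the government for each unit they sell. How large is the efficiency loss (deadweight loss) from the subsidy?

Deadweight loss = €3003

Pre-subsidy: 424.6 - 1.2p = -599.5 + 6.5p gives p* = 133, q* = 265.
With the subsidy, sellers receive ps = pb + 77 for each unit, where pb is the price buyers pay.
Supply in terms of pb becomes qs = -599.5 + 6.5(pb + 77) = -99 + 6.5pb. Setting this equal to demand: 424.6 - 1.2pb = -99 + 6.5pb, so pb = 68.
Sellers receive ps = 68 + 77 = 145; q' = 424.6 − 1.2·68 = 343.
The subsidy expands output by 343 − 265 = 78 past the efficient level; on those units the gap between marginal cost and willingness to pay runs from 0 up to 77.
DWL = ½ × 77 × 78 = 3003.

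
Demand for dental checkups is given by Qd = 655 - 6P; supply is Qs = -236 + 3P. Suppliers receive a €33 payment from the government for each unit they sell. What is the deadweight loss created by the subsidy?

Pre-subsidy: 655 - 6P = -236 + 3P gives P* = 99, Q* = 61.
With the subsidy, sellers receive Ps = Pb + 33 for each unit, where Pb is the price buyers pay.
Supply in terms of Pb becomes Qs = -236 + 3(Pb + 33) = -137 + 3Pb. Setting this equal to demand: 655 - 6Pb = -137 + 3Pb, so Pb = 88.
Sellers receive Ps = 88 + 33 = 121; Q' = 655 − 6·88 = 127.
The subsidy expands output by 127 − 61 = 66 past the efficient level; on those units the gap between marginal cost and willingness to pay runs from 0 up to 33.
DWL = ½ × 33 × 66 = 1089.

Deadweight loss = €1089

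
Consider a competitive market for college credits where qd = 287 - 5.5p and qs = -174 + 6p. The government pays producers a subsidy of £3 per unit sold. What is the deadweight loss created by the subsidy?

Deadweight loss = 297/23

Pre-subsidy: 287 - 5.5p = -174 + 6p gives p* = 922/23, q* = 1530/23.
With the subsidy, sellers receive ps = pb + 3 for each unit, where pb is the price buyers pay.
Supply in terms of pb becomes qs = -174 + 6(pb + 3) = -156 + 6pb. Setting this equal to demand: 287 - 5.5pb = -156 + 6pb, so pb = 886/23.
Sellers receive ps = 886/23 + 3 = 955/23; q' = 287 − 5.5·(886/23) = 1728/23.
The subsidy expands output by 1728/23 − 1530/23 = 198/23 past the efficient level; on those units the gap between marginal cost and willingness to pay runs from 0 up to 3.
DWL = ½ × 3 × 198/23 = 297/23.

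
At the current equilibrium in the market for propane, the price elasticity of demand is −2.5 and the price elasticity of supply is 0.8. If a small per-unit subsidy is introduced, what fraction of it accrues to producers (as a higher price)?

For a small subsidy around the equilibrium, the benefit split depends on the relative slopes, which at a point are proportional to the elasticities.
Buyer share = εs/(εs + |εd|) = 0.8/(0.8 + 2.5) = 8/33; seller share = |εd|/(εs + |εd|) = 25/33.
So producers capture 25/33 of the subsidy.

Producer share = 25/33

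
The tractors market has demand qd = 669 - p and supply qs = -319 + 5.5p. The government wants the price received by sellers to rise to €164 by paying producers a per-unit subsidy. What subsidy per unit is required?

Required subsidy s = €78 per unit

At a seller price of 164, quantity supplied is -319 + 5.5·164 = 583.
Buyers absorb 583 only when they pay pb with 669 − 1·pb = 583, i.e. pb = 86.
s = ps − pb = 164 − 86 = 78.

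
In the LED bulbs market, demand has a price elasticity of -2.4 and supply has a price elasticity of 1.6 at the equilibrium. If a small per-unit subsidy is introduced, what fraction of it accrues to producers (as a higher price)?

Producer share = 0.6

For a small subsidy around the equilibrium, the benefit split depends on the relative slopes, which at a point are proportional to the elasticities.
Buyer share = εs/(εs + |εd|) = 1.6/(1.6 + 2.4) = 0.4; seller share = |εd|/(εs + |εd|) = 0.6.
So producers capture 0.6 of the subsidy.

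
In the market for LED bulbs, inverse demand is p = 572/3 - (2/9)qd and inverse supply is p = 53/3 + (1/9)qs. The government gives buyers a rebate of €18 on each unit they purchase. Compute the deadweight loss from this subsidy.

Deadweight loss = €486

Pre-subsidy: 572/3 - (2/9)q = 53/3 + (1/9)q gives q* = 519 and p* = 226/3.
With the rebate, buyers effectively pay pb = ps − 18, where ps is the price sellers receive.
On the curves, pb = 572/3 - (2/9)q and ps = 53/3 + (1/9)q; the wedge ps − pb = 18 gives 53/3 + (1/9)q − (572/3 - (2/9)q) = 18, so q' = 573.
Then pb = 572/3 − (2/9)·573 = 190/3 and ps = 53/3 + (1/9)·573 = 244/3.
The subsidy expands output by 573 − 519 = 54 past the efficient level; on those units the gap between marginal cost and willingness to pay runs from 0 up to 18.
DWL = ½ × 18 × 54 = 486.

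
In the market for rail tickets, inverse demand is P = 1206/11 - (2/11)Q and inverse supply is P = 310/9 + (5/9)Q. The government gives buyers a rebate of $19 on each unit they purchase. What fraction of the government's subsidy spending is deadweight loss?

DWL / government spending = 1881/18650

Pre-subsidy: 1206/11 - (2/11)Q = 310/9 + (5/9)Q gives Q* = 7444/73 and P* = 6650/73.
With the rebate, buyers effectively pay Pb = Ps − 19, where Ps is the price sellers receive.
On the curves, Pb = 1206/11 - (2/11)Q and Ps = 310/9 + (5/9)Q; the wedge Ps − Pb = 19 gives 310/9 + (5/9)Q − (1206/11 - (2/11)Q) = 19, so Q' = 9325/73.
Then Pb = 1206/11 − (2/11)·(9325/73) = 6308/73 and Ps = 310/9 + (5/9)·(9325/73) = 7695/73.
ΔCS = ½(7444/73 + 9325/73)(6650/73 − 6308/73) = 2867499/5329; ΔPS = ½(7444/73 + 9325/73)(7695/73 − 6650/73) = 17523605/10658.
Government spending = 19 × 9325/73 = 177175/73.
DWL = ½ × 19 × (9325/73 − 7444/73) = 35739/146; fraction = (35739/146) / (177175/73) = 1881/18650.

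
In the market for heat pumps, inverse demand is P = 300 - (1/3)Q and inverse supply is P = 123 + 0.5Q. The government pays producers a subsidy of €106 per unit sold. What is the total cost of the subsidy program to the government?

Government cost = €35997.6

Pre-subsidy: 300 - (1/3)Q = 123 + 0.5Q gives Q* = 212.4 and P* = 229.2.
With the subsidy, sellers receive Ps = Pb + 106 for each unit, where Pb is the price buyers pay.
On the curves, Pb = 300 - (1/3)Q and Ps = 123 + 0.5Q; the wedge Ps − Pb = 106 gives 123 + 0.5Q − (300 - (1/3)Q) = 106, so Q' = 339.6.
Then Pb = 300 − (1/3)·339.6 = 186.8 and Ps = 123 + 0.5·339.6 = 292.8.
Government outlay = subsidy × quantity = 106 × 339.6 = 35997.6.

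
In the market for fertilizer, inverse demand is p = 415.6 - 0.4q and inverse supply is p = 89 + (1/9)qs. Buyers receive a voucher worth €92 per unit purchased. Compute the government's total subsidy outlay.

Government cost = €75348

Pre-subsidy: 415.6 - 0.4q = 89 + (1/9)q gives q* = 639 and p* = 160.
With the rebate, buyers effectively pay pb = ps − 92, where ps is the price sellers receive.
On the curves, pb = 415.6 - 0.4q and ps = 89 + (1/9)q; the wedge ps − pb = 92 gives 89 + (1/9)q − (415.6 - 0.4q) = 92, so q' = 819.
Then pb = 415.6 − 0.4·819 = 88 and ps = 89 + (1/9)·819 = 180.
Government outlay = subsidy × quantity = 92 × 819 = 75348.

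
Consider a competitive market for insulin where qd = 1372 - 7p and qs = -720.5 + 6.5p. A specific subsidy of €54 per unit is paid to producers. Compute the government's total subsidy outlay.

Pre-subsidy: 1372 - 7p = -720.5 + 6.5p gives p* = 155, q* = 287.
With the subsidy, sellers receive ps = pb + 54 for each unit, where pb is the price buyers pay.
Supply in terms of pb becomes qs = -720.5 + 6.5(pb + 54) = -369.5 + 6.5pb. Setting this equal to demand: 1372 - 7pb = -369.5 + 6.5pb, so pb = 129.
Sellers receive ps = 129 + 54 = 183; q' = 1372 − 7·129 = 469.
Government outlay = subsidy × quantity = 54 × 469 = 25326.

Government cost = €25326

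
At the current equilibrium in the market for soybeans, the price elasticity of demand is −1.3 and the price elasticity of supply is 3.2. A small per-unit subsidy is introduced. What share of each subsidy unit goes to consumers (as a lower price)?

For a small subsidy around the equilibrium, the benefit split depends on the relative slopes, which at a point are proportional to the elasticities.
Buyer share = εs/(εs + |εd|) = 3.2/(3.2 + 1.3) = 32/45; seller share = |εd|/(εs + |εd|) = 13/45.

Consumer share = 32/45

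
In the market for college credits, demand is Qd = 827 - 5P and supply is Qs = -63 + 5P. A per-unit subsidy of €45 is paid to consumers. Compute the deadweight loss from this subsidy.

Deadweight loss = €2531.25

Pre-subsidy: 827 - 5P = -63 + 5P gives P* = 89, Q* = 382.
With the rebate, buyers effectively pay Pb = Ps − 45, where Ps is the price sellers receive.
Demand in terms of Ps becomes Qd = 827 − 5(Ps − 45) = 1052 - 5Ps. Setting this equal to supply: 1052 - 5Ps = -63 + 5Ps, so Ps = 111.5.
Buyers pay Pb = 111.5 − 45 = 66.5; Q' = -63 + 5·111.5 = 494.5.
The subsidy expands output by 494.5 − 382 = 112.5 past the efficient level; on those units the gap between marginal cost and willingness to pay runs from 0 up to 45.
DWL = ½ × 45 × 112.5 = 2531.25.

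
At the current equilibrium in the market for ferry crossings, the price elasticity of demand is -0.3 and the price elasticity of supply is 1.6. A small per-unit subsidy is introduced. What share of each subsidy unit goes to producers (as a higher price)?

Producer share = 3/19

For a small subsidy around the equilibrium, the benefit split depends on the relative slopes, which at a point are proportional to the elasticities.
Buyer share = εs/(εs + |εd|) = 1.6/(1.6 + 0.3) = 16/19; seller share = |εd|/(εs + |εd|) = 3/19.
So producers capture 3/19 of the subsidy.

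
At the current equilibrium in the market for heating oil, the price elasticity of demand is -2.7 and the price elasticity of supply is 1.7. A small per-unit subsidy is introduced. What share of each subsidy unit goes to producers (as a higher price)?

Producer share = 27/44

For a small subsidy around the equilibrium, the benefit split depends on the relative slopes, which at a point are proportional to the elasticities.
Buyer share = εs/(εs + |εd|) = 1.7/(1.7 + 2.7) = 17/44; seller share = |εd|/(εs + |εd|) = 27/44.
So producers capture 27/44 of the subsidy.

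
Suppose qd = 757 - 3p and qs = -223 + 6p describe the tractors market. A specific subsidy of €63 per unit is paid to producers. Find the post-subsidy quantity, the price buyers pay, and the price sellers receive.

q' = 1669/3; buyers pay 602/9; sellers receive 1169/9

Pre-subsidy: 757 - 3p = -223 + 6p gives p* = 980/9, q* = 1291/3.
With the subsidy, sellers receive ps = pb + 63 for each unit, where pb is the price buyers pay.
Supply in terms of pb becomes qs = -223 + 6(pb + 63) = 155 + 6pb. Setting this equal to demand: 757 - 3pb = 155 + 6pb, so pb = 602/9.
Sellers receive ps = 602/9 + 63 = 1169/9; q' = 757 − 3·(602/9) = 1669/3.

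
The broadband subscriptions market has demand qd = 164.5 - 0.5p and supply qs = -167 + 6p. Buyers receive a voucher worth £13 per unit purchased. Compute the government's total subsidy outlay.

Pre-subsidy: 164.5 - 0.5p = -167 + 6p gives p* = 51, q* = 139.
With the rebate, buyers effectively pay pb = ps − 13, where ps is the price sellers receive.
Demand in terms of ps becomes qd = 164.5 − 0.5(ps − 13) = 171 - 0.5ps. Setting this equal to supply: 171 - 0.5ps = -167 + 6ps, so ps = 52.
Buyers pay pb = 52 − 13 = 39; q' = -167 + 6·52 = 145.
Government outlay = subsidy × quantity = 13 × 145 = 1885.

Government cost = £1885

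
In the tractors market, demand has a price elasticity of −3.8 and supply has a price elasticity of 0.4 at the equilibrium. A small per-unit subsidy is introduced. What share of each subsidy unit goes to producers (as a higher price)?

For a small subsidy around the equilibrium, the benefit split depends on the relative slopes, which at a point are proportional to the elasticities.
Buyer share = εs/(εs + |εd|) = 0.4/(0.4 + 3.8) = 2/21; seller share = |εd|/(εs + |εd|) = 19/21.
So producers capture 19/21 of the subsidy.

Producer share = 19/21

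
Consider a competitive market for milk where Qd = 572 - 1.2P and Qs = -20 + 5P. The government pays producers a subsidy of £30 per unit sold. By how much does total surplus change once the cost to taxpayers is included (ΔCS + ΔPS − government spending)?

Pre-subsidy: 572 - 1.2P = -20 + 5P gives P* = 2960/31, Q* = 14180/31.
With the subsidy, sellers receive Ps = Pb + 30 for each unit, where Pb is the price buyers pay.
Supply in terms of Pb becomes Qs = -20 + 5(Pb + 30) = 130 + 5Pb. Setting this equal to demand: 572 - 1.2Pb = 130 + 5Pb, so Pb = 2210/31.
Sellers receive Ps = 2210/31 + 30 = 3140/31; Q' = 572 − 1.2·(2210/31) = 15080/31.
ΔCS = ½(14180/31 + 15080/31)(2960/31 − 2210/31) = 10972500/961; ΔPS = ½(14180/31 + 15080/31)(3140/31 − 2960/31) = 2633400/961.
Government spending = 30 × 15080/31 = 452400/31.
Net change = 10972500/961 + 2633400/961 − 452400/31 = -13500/31. The loss equals the DWL triangle ½·30·900/31.

Net change in total surplus = -13500/31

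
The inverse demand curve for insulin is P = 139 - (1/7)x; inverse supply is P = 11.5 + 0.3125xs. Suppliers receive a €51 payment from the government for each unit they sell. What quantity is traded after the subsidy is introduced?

Pre-subsidy: 139 - (1/7)x = 11.5 + 0.3125x gives x* = 280 and P* = 99.
With the subsidy, sellers receive Ps = Pb + 51 for each unit, where Pb is the price buyers pay.
On the curves, Pb = 139 - (1/7)x and Ps = 11.5 + 0.3125x; the wedge Ps − Pb = 51 gives 11.5 + 0.3125x − (139 - (1/7)x) = 51, so x' = 392.
Then Pb = 139 − (1/7)·392 = 83 and Ps = 11.5 + 0.3125·392 = 134.

x' = 392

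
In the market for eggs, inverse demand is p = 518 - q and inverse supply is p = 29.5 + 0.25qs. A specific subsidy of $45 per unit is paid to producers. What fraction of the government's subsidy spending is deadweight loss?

Pre-subsidy: 518 - q = 29.5 + 0.25q gives q* = 390.8 and p* = 127.2.
With the subsidy, sellers receive ps = pb + 45 for each unit, where pb is the price buyers pay.
On the curves, pb = 518 - q and ps = 29.5 + 0.25q; the wedge ps − pb = 45 gives 29.5 + 0.25q − (518 - q) = 45, so q' = 426.8.
Then pb = 518 − 1·426.8 = 91.2 and ps = 29.5 + 0.25·426.8 = 136.2.
ΔCS = ½(390.8 + 426.8)(127.2 − 91.2) = 14716.8; ΔPS = ½(390.8 + 426.8)(136.2 − 127.2) = 3679.2.
Government spending = 45 × 426.8 = 19206.
DWL = ½ × 45 × (426.8 − 390.8) = 810; fraction = 810 / 19206 = 45/1067.

DWL / government spending = 45/1067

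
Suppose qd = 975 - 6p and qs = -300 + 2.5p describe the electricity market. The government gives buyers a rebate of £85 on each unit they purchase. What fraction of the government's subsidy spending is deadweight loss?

Pre-subsidy: 975 - 6p = -300 + 2.5p gives p* = 150, q* = 75.
With the rebate, buyers effectively pay pb = ps − 85, where ps is the price sellers receive.
Demand in terms of ps becomes qd = 975 − 6(ps − 85) = 1485 - 6ps. Setting this equal to supply: 1485 - 6ps = -300 + 2.5ps, so ps = 210.
Buyers pay pb = 210 − 85 = 125; q' = -300 + 2.5·210 = 225.
ΔCS = ½(75 + 225)(150 − 125) = 3750; ΔPS = ½(75 + 225)(210 − 150) = 9000.
Government spending = 85 × 225 = 19125.
DWL = ½ × 85 × (225 − 75) = 6375; fraction = 6375 / 19125 = 1/3.

DWL / government spending = 1/3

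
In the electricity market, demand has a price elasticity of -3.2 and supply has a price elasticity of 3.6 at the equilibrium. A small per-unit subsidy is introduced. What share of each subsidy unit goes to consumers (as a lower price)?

Consumer share = 9/17

For a small subsidy around the equilibrium, the benefit split depends on the relative slopes, which at a point are proportional to the elasticities.
Buyer share = εs/(εs + |εd|) = 3.6/(3.6 + 3.2) = 9/17; seller share = |εd|/(εs + |εd|) = 8/17.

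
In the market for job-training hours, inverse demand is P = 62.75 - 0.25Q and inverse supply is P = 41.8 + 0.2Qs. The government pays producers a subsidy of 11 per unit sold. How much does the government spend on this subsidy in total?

Pre-subsidy: 62.75 - 0.25Q = 41.8 + 0.2Q gives Q* = 419/9 and P* = 460/9.
With the subsidy, sellers receive Ps = Pb + 11 for each unit, where Pb is the price buyers pay.
On the curves, Pb = 62.75 - 0.25Q and Ps = 41.8 + 0.2Q; the wedge Ps − Pb = 11 gives 41.8 + 0.2Q − (62.75 - 0.25Q) = 11, so Q' = 71.
Then Pb = 62.75 − 0.25·71 = 45 and Ps = 41.8 + 0.2·71 = 56.
Government outlay = subsidy × quantity = 11 × 71 = 781.

Government cost = 781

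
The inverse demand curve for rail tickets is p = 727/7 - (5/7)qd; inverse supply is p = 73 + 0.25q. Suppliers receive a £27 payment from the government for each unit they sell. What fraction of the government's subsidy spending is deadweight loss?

Pre-subsidy: 727/7 - (5/7)q = 73 + 0.25q gives q* = 32 and p* = 81.
With the subsidy, sellers receive ps = pb + 27 for each unit, where pb is the price buyers pay.
On the curves, pb = 727/7 - (5/7)q and ps = 73 + 0.25q; the wedge ps − pb = 27 gives 73 + 0.25q − (727/7 - (5/7)q) = 27, so q' = 60.
Then pb = 727/7 − (5/7)·60 = 61 and ps = 73 + 0.25·60 = 88.
ΔCS = ½(32 + 60)(81 − 61) = 920; ΔPS = ½(32 + 60)(88 − 81) = 322.
Government spending = 27 × 60 = 1620.
DWL = ½ × 27 × (60 − 32) = 378; fraction = 378 / 1620 = 7/30.

DWL / government spending = 7/30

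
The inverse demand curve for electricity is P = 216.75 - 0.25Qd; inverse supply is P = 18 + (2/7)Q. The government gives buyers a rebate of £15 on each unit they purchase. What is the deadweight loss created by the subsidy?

Deadweight loss = £210

Pre-subsidy: 216.75 - 0.25Q = 18 + (2/7)Q gives Q* = 371 and P* = 124.
With the rebate, buyers effectively pay Pb = Ps − 15, where Ps is the price sellers receive.
On the curves, Pb = 216.75 - 0.25Q and Ps = 18 + (2/7)Q; the wedge Ps − Pb = 15 gives 18 + (2/7)Q − (216.75 - 0.25Q) = 15, so Q' = 399.
Then Pb = 216.75 − 0.25·399 = 117 and Ps = 18 + (2/7)·399 = 132.
The subsidy expands output by 399 − 371 = 28 past the efficient level; on those units the gap between marginal cost and willingness to pay runs from 0 up to 15.
DWL = ½ × 15 × 28 = 210.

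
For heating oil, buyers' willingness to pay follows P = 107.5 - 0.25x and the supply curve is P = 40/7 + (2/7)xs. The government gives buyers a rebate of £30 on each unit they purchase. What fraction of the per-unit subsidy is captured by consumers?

Pre-subsidy: 107.5 - 0.25x = 40/7 + (2/7)x gives x* = 190 and P* = 60.
With the rebate, buyers effectively pay Pb = Ps − 30, where Ps is the price sellers receive.
On the curves, Pb = 107.5 - 0.25x and Ps = 40/7 + (2/7)x; the wedge Ps − Pb = 30 gives 40/7 + (2/7)x − (107.5 - 0.25x) = 30, so x' = 246.
Then Pb = 107.5 − 0.25·246 = 46 and Ps = 40/7 + (2/7)·246 = 76.
Buyers' price falls by P* − Pb = 60 − 46 = 14; sellers' price rises by Ps − P* = 76 − 60 = 16.
So consumers capture 14/30 = 7/15 of each unit of subsidy.

Consumer share = 7/15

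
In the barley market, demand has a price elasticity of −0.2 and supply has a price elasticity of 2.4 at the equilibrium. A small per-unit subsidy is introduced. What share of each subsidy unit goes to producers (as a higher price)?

For a small subsidy around the equilibrium, the benefit split depends on the relative slopes, which at a point are proportional to the elasticities.
Buyer share = εs/(εs + |εd|) = 2.4/(2.4 + 0.2) = 12/13; seller share = |εd|/(εs + |εd|) = 1/13.
So producers capture 1/13 of the subsidy.

Producer share = 1/13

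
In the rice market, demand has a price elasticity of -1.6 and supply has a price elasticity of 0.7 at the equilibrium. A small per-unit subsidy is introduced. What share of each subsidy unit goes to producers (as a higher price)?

For a small subsidy around the equilibrium, the benefit split depends on the relative slopes, which at a point are proportional to the elasticities.
Buyer share = εs/(εs + |εd|) = 0.7/(0.7 + 1.6) = 7/23; seller share = |εd|/(εs + |εd|) = 16/23.
So producers capture 16/23 of the subsidy.

Producer share = 16/23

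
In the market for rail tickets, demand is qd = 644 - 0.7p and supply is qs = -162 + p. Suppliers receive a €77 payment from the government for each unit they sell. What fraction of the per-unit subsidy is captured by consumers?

Pre-subsidy: 644 - 0.7p = -162 + p gives p* = 8060/17, q* = 5306/17.
With the subsidy, sellers receive ps = pb + 77 for each unit, where pb is the price buyers pay.
Supply in terms of pb becomes qs = -162 + 1(pb + 77) = -85 + pb. Setting this equal to demand: 644 - 0.7pb = -85 + pb, so pb = 7290/17.
Sellers receive ps = 7290/17 + 77 = 8599/17; q' = 644 − 0.7·(7290/17) = 5845/17.
Buyers' price falls by p* − pb = 8060/17 − 7290/17 = 770/17; sellers' price rises by ps − p* = 8599/17 − 8060/17 = 539/17.
So consumers capture (770/17)/77 = 10/17 of each unit of subsidy.

Consumer share = 10/17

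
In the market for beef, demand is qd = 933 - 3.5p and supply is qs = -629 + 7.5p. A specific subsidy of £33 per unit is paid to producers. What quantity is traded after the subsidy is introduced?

Pre-subsidy: 933 - 3.5p = -629 + 7.5p gives p* = 142, q* = 436.
With the subsidy, sellers receive ps = pb + 33 for each unit, where pb is the price buyers pay.
Supply in terms of pb becomes qs = -629 + 7.5(pb + 33) = -381.5 + 7.5pb. Setting this equal to demand: 933 - 3.5pb = -381.5 + 7.5pb, so pb = 119.5.
Sellers receive ps = 119.5 + 33 = 152.5; q' = 933 − 3.5·119.5 = 514.75.

q' = 514.75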